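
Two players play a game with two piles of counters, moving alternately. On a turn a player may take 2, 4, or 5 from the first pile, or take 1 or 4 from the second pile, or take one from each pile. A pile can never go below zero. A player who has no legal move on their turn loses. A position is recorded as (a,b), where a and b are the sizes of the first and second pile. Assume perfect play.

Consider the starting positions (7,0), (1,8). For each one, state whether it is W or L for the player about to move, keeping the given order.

Build the W/L table. Terminal = L. A non-terminal position is W if it has a move to some L; otherwise it is L.
No move ever increases a pile, so every position that can arise here has a ≤ 7 and b ≤ 8; it is enough to label the cells with 0 ≤ a ≤ 7 and 0 ≤ b ≤ 8.
Every move lowers a or b (never raises either), so fill the grid row by row in increasing a, and left to right within a row: each cell's successors are then already labelled.
      b=0  b=1  b=2  b=3  b=4  b=5  b=6  b=7  b=8
a=0:    L    W    L    W    W    L    W    L    W
a=1:    L    W    L    W    W    L    W    L    W
a=2:    W    W    W    W    L    W    W    W    W
a=3:    W    L    W    L    W    W    L    W    L
a=4:    W    L    W    L    W    W    L    W    L
a=5:    W    W    W    W    W    W    W    W    W
a=6:    W    W    W    W    W    W    W    W    W
a=7:    L    W    L    W    W    L    W    L    W
Cells with no legal move (terminal, hence L): (0,0), (1,0).
The remaining L cells, each justified by listing all of its moves:
(0,2): L (sole option (0,1)(W) is W)
(0,5): L (options (0,4)(W), (0,1)(W) are all W)
(0,7): L (options (0,6)(W), (0,3)(W) are all W)
(1,2): L (options (1,1)(W), (0,1)(W) are all W)
(1,5): L (options (1,4)(W), (1,1)(W), (0,4)(W) are all W)
(1,7): L (options (1,6)(W), (1,3)(W), (0,6)(W) are all W)
(2,4): L (options (0,4)(W), (2,3)(W), (2,0)(W), (1,3)(W) are all W)
(3,1): L (options (1,1)(W), (3,0)(W), (2,0)(W) are all W)
(3,3): L (options (1,3)(W), (3,2)(W), (2,2)(W) are all W)
(3,6): L (options (1,6)(W), (3,5)(W), (3,2)(W), (2,5)(W) are all W)
(3,8): L (options (1,8)(W), (3,7)(W), (3,4)(W), (2,7)(W) are all W)
(4,1): L (options (2,1)(W), (0,1)(W), (4,0)(W), (3,0)(W) are all W)
(4,3): L (options (2,3)(W), (0,3)(W), (4,2)(W), (3,2)(W) are all W)
(4,6): L (options (2,6)(W), (0,6)(W), (4,5)(W), (4,2)(W), (3,5)(W) are all W)
(4,8): L (options (2,8)(W), (0,8)(W), (4,7)(W), (4,4)(W), (3,7)(W) are all W)
(7,0): L (options (5,0)(W), (3,0)(W), (2,0)(W) are all W)
(7,2): L (options (5,2)(W), (3,2)(W), (2,2)(W), (7,1)(W), (6,1)(W) are all W)
(7,5): L (options (5,5)(W), (3,5)(W), (2,5)(W), (7,4)(W), (7,1)(W), (6,4)(W) are all W)
(7,7): L (options (5,7)(W), (3,7)(W), (2,7)(W), (7,6)(W), (7,3)(W), (6,6)(W) are all W)
Every other cell has at least one move into one of the L cells above, so it is W.
(7,0): one of the L cells justified above, so L
(1,8): the move to (1,7) reaches an L cell, so W

(7,0): L, (1,8): W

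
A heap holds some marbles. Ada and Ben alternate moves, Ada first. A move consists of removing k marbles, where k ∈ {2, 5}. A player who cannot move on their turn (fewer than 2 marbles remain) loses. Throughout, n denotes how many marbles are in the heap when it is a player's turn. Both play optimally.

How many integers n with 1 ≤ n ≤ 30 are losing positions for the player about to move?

13

Use the standard recursion: the mover loses at a terminal position; elsewhere, the mover wins exactly when some move hands the opponent an L position.
n=0: no move → L
n=1: no move → L
n=2: can move to 0, which is L ⇒ W
n=3: can move to 1, which is L ⇒ W
n=4: the only move is to 2(W), a W ⇒ L
n=5: can move to 0, which is L ⇒ W
n=6: can move to 4, which is L ⇒ W
n=7: moves to 5(W), 2(W); every one is W ⇒ L
n=8: moves to 6(W), 3(W); every one is W ⇒ L
n=9: can move to 7, which is L ⇒ W
n=10: can move to 8, which is L ⇒ W
n=11: moves to 9(W), 6(W); every one is W ⇒ L
n=12: can move to 7, which is L ⇒ W
n=13: can move to 11, which is L ⇒ W
n=14: moves to 12(W), 9(W); every one is W ⇒ L
n=15: moves to 13(W), 10(W); every one is W ⇒ L
n=16: can move to 14, which is L ⇒ W
n=17: can move to 15, which is L ⇒ W
n=18: moves to 16(W), 13(W); every one is W ⇒ L
n=19: can move to 14, which is L ⇒ W
n=20: can move to 18, which is L ⇒ W
n=21: moves to 19(W), 16(W); every one is W ⇒ L
n=22: moves to 20(W), 17(W); every one is W ⇒ L
n=23: can move to 21, which is L ⇒ W
n=24: can move to 22, which is L ⇒ W
n=25: moves to 23(W), 20(W); every one is W ⇒ L
n=26: can move to 21, which is L ⇒ W
n=27: can move to 25, which is L ⇒ W
n=28: moves to 26(W), 23(W); every one is W ⇒ L
n=29: moves to 27(W), 24(W); every one is W ⇒ L
n=30: can move to 28, which is L ⇒ W
L entries with 1 ≤ n ≤ 30 (n=0 is outside the asked range and is not counted): n = 1, 4, 7, 8, 11, 14, 15, 18, 21, 22, 25, 28, 29; that makes 13.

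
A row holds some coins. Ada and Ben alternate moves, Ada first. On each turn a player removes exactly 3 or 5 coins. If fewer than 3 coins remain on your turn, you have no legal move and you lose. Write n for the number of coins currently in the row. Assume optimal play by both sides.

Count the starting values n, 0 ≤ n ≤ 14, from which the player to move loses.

Use the standard recursion: the mover loses at a terminal position; elsewhere, the mover wins exactly when some move hands the opponent an L position.
n=0: no move → L
n=1: no move → L
n=2: no move → L
n=3: →0(L), so W
n=4: →1(L), so W
n=5: →2(L), so W
n=6: →1(L), so W
n=7: →2(L), so W
n=8: →5(W), 3(W) — all W, so L
n=9: →6(W), 4(W) — all W, so L
n=10: →7(W), 5(W) — all W, so L
n=11: →8(L), so W
n=12: →9(L), so W
n=13: →10(L), so W
n=14: →9(L), so W
L entries with 0 ≤ n ≤ 14: n = 0, 1, 2, 8, 9, 10; that makes 6.

6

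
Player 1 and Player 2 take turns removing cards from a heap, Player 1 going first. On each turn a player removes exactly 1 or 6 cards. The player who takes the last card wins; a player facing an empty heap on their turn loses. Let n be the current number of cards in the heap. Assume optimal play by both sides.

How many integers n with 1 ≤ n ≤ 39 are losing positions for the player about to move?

17

Use the standard recursion: the mover loses at a terminal position; elsewhere, the mover wins exactly when some move hands the opponent an L position.
n=0: no move → L
n=1: →0(L), so W
n=2: →1(W) only, which is W, so L
n=3: →2(L), so W
n=4: →3(W) only, which is W, so L
n=5: →4(L), so W
n=6: →0(L), so W
n=7: →6(W), 1(W) — all W, so L
n=8: →7(L), so W
n=9: →8(W), 3(W) — all W, so L
n=10: →9(L), so W
n=11: →10(W), 5(W) — all W, so L
n=12: →11(L), so W
n=13: →7(L), so W
n=14: →13(W), 8(W) — all W, so L
n=15: →14(L), so W
n=16: →15(W), 10(W) — all W, so L
n=17: →16(L), so W
n=18: →17(W), 12(W) — all W, so L
n=19: →18(L), so W
n=20: →14(L), so W
n=21: →20(W), 15(W) — all W, so L
n=22: →21(L), so W
n=23: →22(W), 17(W) — all W, so L
n=24: →23(L), so W
n=25: →24(W), 19(W) — all W, so L
n=26: →25(L), so W
n=27: →21(L), so W
n=28: →27(W), 22(W) — all W, so L
n=29: →28(L), so W
n=30: →29(W), 24(W) — all W, so L
n=31: →30(L), so W
n=32: →31(W), 26(W) — all W, so L
n=33: →32(L), so W
n=34: →28(L), so W
n=35: →34(W), 29(W) — all W, so L
n=36: →35(L), so W
n=37: →36(W), 31(W) — all W, so L
n=38: →37(L), so W
n=39: →38(W), 33(W) — all W, so L
L entries with 1 ≤ n ≤ 39 (n=0 is outside the asked range and is not counted): n = 2, 4, 7, 9, 11, 14, 16, 18, 21, 23, 25, 28, 30, 32, 35, 37, 39; that makes 17.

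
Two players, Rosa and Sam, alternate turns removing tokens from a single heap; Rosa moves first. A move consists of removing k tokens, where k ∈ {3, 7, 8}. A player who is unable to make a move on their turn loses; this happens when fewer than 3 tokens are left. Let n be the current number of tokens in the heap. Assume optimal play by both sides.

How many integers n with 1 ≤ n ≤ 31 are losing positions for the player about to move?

Work bottom-up. With no move the player to move loses. Otherwise the position is W if at least one move leads to an L position for the opponent, and L if every move leads to a W.
n=0: no move → L
n=1: no move → L
n=2: no move → L
n=3: reaches L-position 0 → W
n=4: reaches L-position 1 → W
n=5: reaches L-position 2 → W
n=6: only reaches 3(W), which is W → L
n=7: reaches L-position 0 → W
n=8: reaches L-position 1 → W
n=9: reaches L-position 6 → W
n=10: reaches L-position 2 → W
n=11: only reaches 8(W), 4(W), 3(W), all W → L
n=12: only reaches 9(W), 5(W), 4(W), all W → L
n=13: reaches L-position 6 → W
n=14: reaches L-position 11 → W
n=15: reaches L-position 12 → W
n=16: only reaches 13(W), 9(W), 8(W), all W → L
n=17: only reaches 14(W), 10(W), 9(W), all W → L
n=18: reaches L-position 11 → W
n=19: reaches L-position 16 → W
n=20: reaches L-position 17 → W
n=21: only reaches 18(W), 14(W), 13(W), all W → L
n=22: only reaches 19(W), 15(W), 14(W), all W → L
n=23: reaches L-position 16 → W
n=24: reaches L-position 21 → W
n=25: reaches L-position 22 → W
n=26: only reaches 23(W), 19(W), 18(W), all W → L
n=27: only reaches 24(W), 20(W), 19(W), all W → L
n=28: reaches L-position 21 → W
n=29: reaches L-position 26 → W
n=30: reaches L-position 27 → W
n=31: only reaches 28(W), 24(W), 23(W), all W → L
L entries with 1 ≤ n ≤ 31 (n=0 is outside the asked range and is not counted): n = 1, 2, 6, 11, 12, 16, 17, 21, 22, 26, 27, 31; that makes 12.

12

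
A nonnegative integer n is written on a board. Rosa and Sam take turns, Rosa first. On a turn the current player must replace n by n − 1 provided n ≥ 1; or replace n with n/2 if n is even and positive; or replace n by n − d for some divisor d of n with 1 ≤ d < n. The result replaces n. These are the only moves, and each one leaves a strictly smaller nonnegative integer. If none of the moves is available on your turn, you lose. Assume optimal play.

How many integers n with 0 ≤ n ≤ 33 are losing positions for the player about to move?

17

Work bottom-up. With no move the player to move loses. Otherwise the position is W if at least one move leads to an L position for the opponent, and L if every move leads to a W.
n=0: no move → L
n=1: can move to 0, which is L ⇒ W
n=2: the only move is to 1(W), a W ⇒ L
n=3: can move to 2, which is L ⇒ W
n=4: can move to 2, which is L ⇒ W
n=5: the only move is to 4(W), a W ⇒ L
n=6: can move to 5, which is L ⇒ W
n=7: the only move is to 6(W), a W ⇒ L
n=8: can move to 7, which is L ⇒ W
n=9: moves to 6(W), 8(W); every one is W ⇒ L
n=10: can move to 5, which is L ⇒ W
n=11: the only move is to 10(W), a W ⇒ L
n=12: can move to 9, which is L ⇒ W
n=13: the only move is to 12(W), a W ⇒ L
n=14: can move to 7, which is L ⇒ W
n=15: moves to 10(W), 12(W), 14(W); every one is W ⇒ L
n=16: can move to 15, which is L ⇒ W
n=17: the only move is to 16(W), a W ⇒ L
n=18: can move to 9, which is L ⇒ W
n=19: the only move is to 18(W), a W ⇒ L
n=20: can move to 15, which is L ⇒ W
n=21: moves to 14(W), 18(W), 20(W); every one is W ⇒ L
n=22: can move to 11, which is L ⇒ W
n=23: the only move is to 22(W), a W ⇒ L
n=24: can move to 21, which is L ⇒ W
n=25: moves to 20(W), 24(W); every one is W ⇒ L
n=26: can move to 13, which is L ⇒ W
n=27: moves to 18(W), 24(W), 26(W); every one is W ⇒ L
n=28: can move to 21, which is L ⇒ W
n=29: the only move is to 28(W), a W ⇒ L
n=30: can move to 15, which is L ⇒ W
n=31: the only move is to 30(W), a W ⇒ L
n=32: can move to 31, which is L ⇒ W
n=33: moves to 22(W), 30(W), 32(W); every one is W ⇒ L
L entries with 0 ≤ n ≤ 33: n = 0, 2, 5, 7, 9, 11, 13, 15, 17, 19, 21, 23, 25, 27, 29, 31, 33; that makes 17.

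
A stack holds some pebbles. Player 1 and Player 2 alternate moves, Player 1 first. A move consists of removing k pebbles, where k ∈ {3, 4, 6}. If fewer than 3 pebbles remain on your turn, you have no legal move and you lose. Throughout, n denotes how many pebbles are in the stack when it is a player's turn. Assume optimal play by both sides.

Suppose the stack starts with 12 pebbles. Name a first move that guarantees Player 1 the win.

Remove 3, leaving 9.

Positions with no move are L. A position that does have a move is losing for the player to move precisely when every available move leads to a winning position for the opponent. Fill in the labels:
n=0: no move → L
n=1: no move → L
n=2: no move → L
n=3: can move to 0, which is L ⇒ W
n=4: can move to 1, which is L ⇒ W
n=5: can move to 2, which is L ⇒ W
n=6: can move to 2, which is L ⇒ W
n=7: can move to 1, which is L ⇒ W
n=8: can move to 2, which is L ⇒ W
n=9: moves to 6(W), 5(W), 3(W); every one is W ⇒ L
n=10: moves to 7(W), 6(W), 4(W); every one is W ⇒ L
n=11: moves to 8(W), 7(W), 5(W); every one is W ⇒ L
n=12: can move to 9, which is L ⇒ W
From 12, the L positions reachable in one move are: 9.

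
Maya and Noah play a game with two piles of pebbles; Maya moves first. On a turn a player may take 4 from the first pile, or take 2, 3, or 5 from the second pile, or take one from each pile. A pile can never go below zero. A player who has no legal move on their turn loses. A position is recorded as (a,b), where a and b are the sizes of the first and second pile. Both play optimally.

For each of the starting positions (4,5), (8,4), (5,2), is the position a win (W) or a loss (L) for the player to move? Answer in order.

Label each position W (a win for the player to move) or L (a loss). A position with no legal move is L; any other position is W exactly when some move reaches an L, and L when every move reaches a W.
No move ever increases a pile, so every position that can arise here has a ≤ 8 and b ≤ 5; it is enough to label the cells with 0 ≤ a ≤ 8 and 0 ≤ b ≤ 5.
Every move lowers a or b (never raises either), so fill the grid row by row in increasing a, and left to right within a row: each cell's successors are then already labelled.
      b=0  b=1  b=2  b=3  b=4  b=5
a=0:    L    L    W    W    W    W
a=1:    L    W    W    W    L    W
a=2:    L    W    W    W    L    W
a=3:    L    W    W    W    L    W
a=4:    W    W    L    L    W    W
a=5:    W    L    L    W    W    W
a=6:    W    L    W    W    W    L
a=7:    W    L    W    W    W    L
a=8:    L    L    W    W    W    W
Cells with no legal move (terminal, hence L): (0,0), (0,1), (1,0), (2,0), (3,0).
The remaining L cells, each justified by listing all of its moves:
(1,4): →(1,2)(W), (1,1)(W), (0,3)(W) — all W, so L
(2,4): →(2,2)(W), (2,1)(W), (1,3)(W) — all W, so L
(3,4): →(3,2)(W), (3,1)(W), (2,3)(W) — all W, so L
(4,2): →(0,2)(W), (4,0)(W), (3,1)(W) — all W, so L
(4,3): →(0,3)(W), (4,1)(W), (4,0)(W), (3,2)(W) — all W, so L
(5,1): →(1,1)(W), (4,0)(W) — all W, so L
(5,2): →(1,2)(W), (5,0)(W), (4,1)(W) — all W, so L
(6,1): →(2,1)(W), (5,0)(W) — all W, so L
(6,5): →(2,5)(W), (6,3)(W), (6,2)(W), (6,0)(W), (5,4)(W) — all W, so L
(7,1): →(3,1)(W), (6,0)(W) — all W, so L
(7,5): →(3,5)(W), (7,3)(W), (7,2)(W), (7,0)(W), (6,4)(W) — all W, so L
(8,0): →(4,0)(W) only, which is W, so L
(8,1): →(4,1)(W), (7,0)(W) — all W, so L
Every other cell has at least one move into one of the L cells above, so it is W.
(4,5): the move to (4,3) reaches an L cell, so W
(8,4): the move to (8,1) reaches an L cell, so W
(5,2): one of the L cells justified above, so L

(4,5): W, (8,4): W, (5,2): L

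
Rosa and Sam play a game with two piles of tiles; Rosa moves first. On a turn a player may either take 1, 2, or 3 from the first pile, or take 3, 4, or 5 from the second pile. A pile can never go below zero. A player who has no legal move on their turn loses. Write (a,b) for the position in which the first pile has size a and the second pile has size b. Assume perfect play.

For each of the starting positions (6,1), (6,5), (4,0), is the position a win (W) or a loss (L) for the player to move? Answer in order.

Label each position W (a win for the player to move) or L (a loss). A position with no legal move is L; any other position is W exactly when some move reaches an L, and L when every move reaches a W.
No move ever increases a pile, so every position that can arise here has a ≤ 6 and b ≤ 5; it is enough to label the cells with 0 ≤ a ≤ 6 and 0 ≤ b ≤ 5.
Every move lowers a or b (never raises either), so fill the grid row by row in increasing a, and left to right within a row: each cell's successors are then already labelled.
      b=0  b=1  b=2  b=3  b=4  b=5
a=0:    L    L    L    W    W    W
a=1:    W    W    W    L    L    L
a=2:    W    W    W    W    W    W
a=3:    W    W    W    W    W    W
a=4:    L    L    L    W    W    W
a=5:    W    W    W    L    L    L
a=6:    W    W    W    W    W    W
Cells with no legal move (terminal, hence L): (0,0), (0,1), (0,2).
The remaining L cells, each justified by listing all of its moves:
(1,3): →(0,3)(W), (1,0)(W) — all W, so L
(1,4): →(0,4)(W), (1,1)(W), (1,0)(W) — all W, so L
(1,5): →(0,5)(W), (1,2)(W), (1,1)(W), (1,0)(W) — all W, so L
(4,0): →(3,0)(W), (2,0)(W), (1,0)(W) — all W, so L
(4,1): →(3,1)(W), (2,1)(W), (1,1)(W) — all W, so L
(4,2): →(3,2)(W), (2,2)(W), (1,2)(W) — all W, so L
(5,3): →(4,3)(W), (3,3)(W), (2,3)(W), (5,0)(W) — all W, so L
(5,4): →(4,4)(W), (3,4)(W), (2,4)(W), (5,1)(W), (5,0)(W) — all W, so L
(5,5): →(4,5)(W), (3,5)(W), (2,5)(W), (5,2)(W), (5,1)(W), (5,0)(W) — all W, so L
Every other cell has at least one move into one of the L cells above, so it is W.
(6,1): the move to (4,1) reaches an L cell, so W
(6,5): the move to (5,5) reaches an L cell, so W
(4,0): one of the L cells justified above, so L

(6,1): W, (6,5): W, (4,0): L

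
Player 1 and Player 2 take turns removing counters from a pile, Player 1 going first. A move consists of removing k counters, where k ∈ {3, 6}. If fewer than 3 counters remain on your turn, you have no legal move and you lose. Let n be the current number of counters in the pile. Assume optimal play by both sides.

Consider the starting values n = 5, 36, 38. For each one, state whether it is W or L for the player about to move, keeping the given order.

Work bottom-up. With no move the player to move loses. Otherwise the position is W if at least one move leads to an L position for the opponent, and L if every move leads to a W.
n=0: no move → L
n=1: no move → L
n=2: no move → L
n=3: can move to 0, which is L ⇒ W
n=4: can move to 1, which is L ⇒ W
n=5: can move to 2, which is L ⇒ W
n=6: can move to 0, which is L ⇒ W
n=7: can move to 1, which is L ⇒ W
n=8: can move to 2, which is L ⇒ W
n=9: moves to 6(W), 3(W); every one is W ⇒ L
n=10: moves to 7(W), 4(W); every one is W ⇒ L
n=11: moves to 8(W), 5(W); every one is W ⇒ L
n=12: can move to 9, which is L ⇒ W
n=13: can move to 10, which is L ⇒ W
n=14: can move to 11, which is L ⇒ W
n=15: can move to 9, which is L ⇒ W
n=16: can move to 10, which is L ⇒ W
n=17: can move to 11, which is L ⇒ W
n=18: moves to 15(W), 12(W); every one is W ⇒ L
n=19: moves to 16(W), 13(W); every one is W ⇒ L
n=20: moves to 17(W), 14(W); every one is W ⇒ L
n=21: can move to 18, which is L ⇒ W
n=22: can move to 19, which is L ⇒ W
n=23: can move to 20, which is L ⇒ W
n=24: can move to 18, which is L ⇒ W
n=25: can move to 19, which is L ⇒ W
n=26: can move to 20, which is L ⇒ W
n=27: moves to 24(W), 21(W); every one is W ⇒ L
n=28: moves to 25(W), 22(W); every one is W ⇒ L
n=29: moves to 26(W), 23(W); every one is W ⇒ L
n=30: can move to 27, which is L ⇒ W
n=31: can move to 28, which is L ⇒ W
n=32: can move to 29, which is L ⇒ W
n=33: can move to 27, which is L ⇒ W
n=34: can move to 28, which is L ⇒ W
n=35: can move to 29, which is L ⇒ W
n=36: moves to 33(W), 30(W); every one is W ⇒ L
n=37: moves to 34(W), 31(W); every one is W ⇒ L
n=38: moves to 35(W), 32(W); every one is W ⇒ L

5: W, 36: L, 38: L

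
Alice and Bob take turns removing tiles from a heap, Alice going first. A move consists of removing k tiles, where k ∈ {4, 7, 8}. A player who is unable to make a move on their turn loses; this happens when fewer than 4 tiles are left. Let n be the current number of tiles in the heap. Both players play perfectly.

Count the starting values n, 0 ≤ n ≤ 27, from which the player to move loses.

Label each position W (a win for the player to move) or L (a loss). A position with no legal move is L; any other position is W exactly when some move reaches an L, and L when every move reaches a W.
n=0: no move → L
n=1: no move → L
n=2: no move → L
n=3: no move → L
n=4: →0(L), so W
n=5: →1(L), so W
n=6: →2(L), so W
n=7: →3(L), so W
n=8: →1(L), so W
n=9: →2(L), so W
n=10: →3(L), so W
n=11: →3(L), so W
n=12: →8(W), 5(W), 4(W) — all W, so L
n=13: →9(W), 6(W), 5(W) — all W, so L
n=14: →10(W), 7(W), 6(W) — all W, so L
n=15: →11(W), 8(W), 7(W) — all W, so L
n=16: →12(L), so W
n=17: →13(L), so W
n=18: →14(L), so W
n=19: →15(L), so W
n=20: →13(L), so W
n=21: →14(L), so W
n=22: →15(L), so W
n=23: →15(L), so W
n=24: →20(W), 17(W), 16(W) — all W, so L
n=25: →21(W), 18(W), 17(W) — all W, so L
n=26: →22(W), 19(W), 18(W) — all W, so L
n=27: →23(W), 20(W), 19(W) — all W, so L
L entries with 0 ≤ n ≤ 27: n = 0, 1, 2, 3, 12, 13, 14, 15, 24, 25, 26, 27; that makes 12.

12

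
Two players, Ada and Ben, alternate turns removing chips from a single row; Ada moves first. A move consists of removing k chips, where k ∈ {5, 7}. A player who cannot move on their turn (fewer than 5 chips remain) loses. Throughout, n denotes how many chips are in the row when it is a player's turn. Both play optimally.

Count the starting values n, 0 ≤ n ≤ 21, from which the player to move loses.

Build the W/L table. Terminal = L. A non-terminal position is W if it has a move to some L; otherwise it is L.
n=0: no move → L
n=1: no move → L
n=2: no move → L
n=3: no move → L
n=4: no move → L
n=5: →0(L), so W
n=6: →1(L), so W
n=7: →2(L), so W
n=8: →3(L), so W
n=9: →4(L), so W
n=10: →3(L), so W
n=11: →4(L), so W
n=12: →7(W), 5(W) — all W, so L
n=13: →8(W), 6(W) — all W, so L
n=14: →9(W), 7(W) — all W, so L
n=15: →10(W), 8(W) — all W, so L
n=16: →11(W), 9(W) — all W, so L
n=17: →12(L), so W
n=18: →13(L), so W
n=19: →14(L), so W
n=20: →15(L), so W
n=21: →16(L), so W
L entries with 0 ≤ n ≤ 21: n = 0, 1, 2, 3, 4, 12, 13, 14, 15, 16; that makes 10.

10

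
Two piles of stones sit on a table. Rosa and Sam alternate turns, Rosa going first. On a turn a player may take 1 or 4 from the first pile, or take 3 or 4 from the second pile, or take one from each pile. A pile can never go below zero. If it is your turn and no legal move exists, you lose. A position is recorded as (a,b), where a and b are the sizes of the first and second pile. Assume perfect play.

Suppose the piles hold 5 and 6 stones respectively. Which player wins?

Rosa wins.

Label each position W (a win for the player to move) or L (a loss). A position with no legal move is L; any other position is W exactly when some move reaches an L, and L when every move reaches a W.
No move ever increases a pile, so every position that can arise here has a ≤ 5 and b ≤ 6; it is enough to label the cells with 0 ≤ a ≤ 5 and 0 ≤ b ≤ 6.
Every move lowers a or b (never raises either), so fill the grid row by row in increasing a, and left to right within a row: each cell's successors are then already labelled.
      b=0  b=1  b=2  b=3  b=4  b=5  b=6
a=0:    L    L    L    W    W    W    W
a=1:    W    W    W    W    L    L    L
a=2:    L    L    L    W    W    W    W
a=3:    W    W    W    W    L    L    L
a=4:    W    W    W    L    W    W    W
a=5:    L    L    L    W    W    W    W
Cells with no legal move (terminal, hence L): (0,0), (0,1), (0,2).
The remaining L cells, each justified by listing all of its moves:
(1,4): only reaches (0,4)(W), (1,1)(W), (1,0)(W), (0,3)(W), all W → L
(1,5): only reaches (0,5)(W), (1,2)(W), (1,1)(W), (0,4)(W), all W → L
(1,6): only reaches (0,6)(W), (1,3)(W), (1,2)(W), (0,5)(W), all W → L
(2,0): only reaches (1,0)(W), which is W → L
(2,1): only reaches (1,1)(W), (1,0)(W), all W → L
(2,2): only reaches (1,2)(W), (1,1)(W), all W → L
(3,4): only reaches (2,4)(W), (3,1)(W), (3,0)(W), (2,3)(W), all W → L
(3,5): only reaches (2,5)(W), (3,2)(W), (3,1)(W), (2,4)(W), all W → L
(3,6): only reaches (2,6)(W), (3,3)(W), (3,2)(W), (2,5)(W), all W → L
(4,3): only reaches (3,3)(W), (0,3)(W), (4,0)(W), (3,2)(W), all W → L
(5,0): only reaches (4,0)(W), (1,0)(W), all W → L
(5,1): only reaches (4,1)(W), (1,1)(W), (4,0)(W), all W → L
(5,2): only reaches (4,2)(W), (1,2)(W), (4,1)(W), all W → L
Every other cell has at least one move into one of the L cells above, so it is W.
The starting position (5,6) is W: Rosa should move to (1,6), handing over an L position.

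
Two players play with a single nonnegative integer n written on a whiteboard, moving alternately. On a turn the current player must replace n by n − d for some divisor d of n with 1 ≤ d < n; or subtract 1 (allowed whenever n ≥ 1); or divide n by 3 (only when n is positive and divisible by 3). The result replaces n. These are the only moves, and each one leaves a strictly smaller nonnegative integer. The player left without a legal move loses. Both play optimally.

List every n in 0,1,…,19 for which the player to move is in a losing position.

Work bottom-up. With no move the player to move loses. Otherwise the position is W if at least one move leads to an L position for the opponent, and L if every move leads to a W.
n=0: no move → L
n=1: reaches L-position 0 → W
n=2: only reaches 1(W), which is W → L
n=3: reaches L-position 2 → W
n=4: reaches L-position 2 → W
n=5: only reaches 4(W), which is W → L
n=6: reaches L-position 2 → W
n=7: only reaches 6(W), which is W → L
n=8: reaches L-position 7 → W
n=9: only reaches 3(W), 6(W), 8(W), all W → L
n=10: reaches L-position 5 → W
n=11: only reaches 10(W), which is W → L
n=12: reaches L-position 9 → W
n=13: only reaches 12(W), which is W → L
n=14: reaches L-position 7 → W
n=15: reaches L-position 5 → W
n=16: only reaches 8(W), 12(W), 14(W), 15(W), all W → L
n=17: reaches L-position 16 → W
n=18: reaches L-position 9 → W
n=19: only reaches 18(W), which is W → L
Reading off the rows marked L gives the requested list; there are 9 such values of n.

0, 2, 5, 7, 9, 11, 13, 16, 19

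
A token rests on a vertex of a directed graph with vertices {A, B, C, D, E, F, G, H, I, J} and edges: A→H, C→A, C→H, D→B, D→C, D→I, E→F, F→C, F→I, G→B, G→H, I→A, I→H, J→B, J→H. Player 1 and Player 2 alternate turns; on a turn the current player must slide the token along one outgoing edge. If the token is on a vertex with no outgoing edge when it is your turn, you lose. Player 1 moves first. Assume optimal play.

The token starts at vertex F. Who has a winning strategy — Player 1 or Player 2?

Player 2 wins.

Compute win/loss labels from the base case upward. A position with no move is L. Any other position is W if it can reach an L in one move, else L.
Every edge goes from a vertex to one that appears earlier in the order H, B, A, I, J, C, F, E, D, G, so processing vertices in that order labels each vertex after all of its successors.
H: no outgoing edge → L
B: no outgoing edge → L
A: →H(L), so W
I: →H(L), so W
J: →B(L), so W
C: →H(L), so W
F: →C(W), I(W) — all W, so L
E: →F(L), so W
D: →B(L), so W
G: →B(L), so W
The starting position F is L: whatever Player 1 does, the opponent receives a W position.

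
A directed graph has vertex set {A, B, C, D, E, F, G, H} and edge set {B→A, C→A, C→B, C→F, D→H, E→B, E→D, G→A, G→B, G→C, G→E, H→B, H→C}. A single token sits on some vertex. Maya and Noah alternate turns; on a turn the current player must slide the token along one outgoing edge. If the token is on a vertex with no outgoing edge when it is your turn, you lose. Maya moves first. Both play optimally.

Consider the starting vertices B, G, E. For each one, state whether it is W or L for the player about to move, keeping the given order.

B: W, G: W, E: L

Classify positions by backward induction: terminal positions (no move available) are L. From any other position, the mover wins iff some move reaches an L.
Every edge goes from a vertex to one that appears earlier in the order F, A, B, C, H, D, E, G, so processing vertices in that order labels each vertex after all of its successors.
F: no outgoing edge → L
A: no outgoing edge → L
B: →A(L), so W
C: →A(L), so W
H: →C(W), B(W) — all W, so L
D: →H(L), so W
E: →D(W), B(W) — all W, so L
G: →E(L), so W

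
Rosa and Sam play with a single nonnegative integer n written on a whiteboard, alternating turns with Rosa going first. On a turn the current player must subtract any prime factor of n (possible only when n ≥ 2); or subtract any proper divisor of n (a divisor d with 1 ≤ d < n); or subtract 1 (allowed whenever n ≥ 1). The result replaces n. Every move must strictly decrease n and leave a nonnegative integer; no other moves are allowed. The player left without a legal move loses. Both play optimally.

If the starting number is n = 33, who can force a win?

Work bottom-up. With no move the player to move loses. Otherwise the position is W if at least one move leads to an L position for the opponent, and L if every move leads to a W.
n=0: no move → L
n=1: reaches L-position 0 → W
n=2: reaches L-position 0 → W
n=3: reaches L-position 0 → W
n=4: only reaches 2(W), 3(W), all W → L
n=5: reaches L-position 0 → W
n=6: reaches L-position 4 → W
n=7: reaches L-position 0 → W
n=8: reaches L-position 4 → W
n=9: only reaches 6(W), 8(W), all W → L
n=10: reaches L-position 9 → W
n=11: reaches L-position 0 → W
n=12: reaches L-position 9 → W
n=13: reaches L-position 0 → W
n=14: only reaches 7(W), 12(W), 13(W), all W → L
n=15: reaches L-position 14 → W
n=16: reaches L-position 14 → W
n=17: reaches L-position 0 → W
n=18: reaches L-position 9 → W
n=19: reaches L-position 0 → W
n=20: only reaches 10(W), 15(W), 16(W), 18(W), 19(W), all W → L
n=21: reaches L-position 14 → W
n=22: reaches L-position 20 → W
n=23: reaches L-position 0 → W
n=24: reaches L-position 20 → W
n=25: reaches L-position 20 → W
n=26: only reaches 13(W), 24(W), 25(W), all W → L
n=27: reaches L-position 26 → W
n=28: reaches L-position 14 → W
n=29: reaches L-position 0 → W
n=30: reaches L-position 20 → W
n=31: reaches L-position 0 → W
n=32: only reaches 16(W), 24(W), 28(W), 30(W), 31(W), all W → L
n=33: reaches L-position 32 → W
The starting position 33 is W: Rosa should move to 32, handing over an L position.

Rosa wins.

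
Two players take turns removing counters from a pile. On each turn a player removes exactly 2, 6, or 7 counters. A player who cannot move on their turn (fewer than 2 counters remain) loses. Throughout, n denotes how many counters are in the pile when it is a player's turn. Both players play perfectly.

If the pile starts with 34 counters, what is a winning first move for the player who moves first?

Compute win/loss labels from the base case upward. A position with no move is L. Any other position is W if it can reach an L in one move, else L.
n=0: no move → L
n=1: no move → L
n=2: →0(L), so W
n=3: →1(L), so W
n=4: →2(W) only, which is W, so L
n=5: →3(W) only, which is W, so L
n=6: →4(L), so W
n=7: →5(L), so W
n=8: →1(L), so W
n=9: →7(W), 3(W), 2(W) — all W, so L
n=10: →4(L), so W
n=11: →9(L), so W
n=12: →5(L), so W
n=13: →11(W), 7(W), 6(W) — all W, so L
n=14: →12(W), 8(W), 7(W) — all W, so L
n=15: →13(L), so W
n=16: →14(L), so W
n=17: →15(W), 11(W), 10(W) — all W, so L
n=18: →16(W), 12(W), 11(W) — all W, so L
n=19: →17(L), so W
n=20: →18(L), so W
n=21: →14(L), so W
n=22: →20(W), 16(W), 15(W) — all W, so L
n=23: →17(L), so W
n=24: →22(L), so W
n=25: →18(L), so W
n=26: →24(W), 20(W), 19(W) — all W, so L
n=27: →25(W), 21(W), 20(W) — all W, so L
n=28: →26(L), so W
n=29: →27(L), so W
n=30: →28(W), 24(W), 23(W) — all W, so L
n=31: →29(W), 25(W), 24(W) — all W, so L
n=32: →30(L), so W
n=33: →31(L), so W
n=34: →27(L), so W
From 34, the L positions reachable in one move are: 27.

Remove 7, leaving 27.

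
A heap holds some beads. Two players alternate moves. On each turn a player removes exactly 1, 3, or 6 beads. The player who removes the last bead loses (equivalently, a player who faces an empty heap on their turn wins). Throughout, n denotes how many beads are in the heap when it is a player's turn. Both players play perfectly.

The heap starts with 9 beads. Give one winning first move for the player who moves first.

Remove 6, leaving 3.

Use the standard recursion: the mover wins at a terminal position; elsewhere, the mover wins exactly when some move hands the opponent an L position.
n=0: no move; the opponent has just taken the last bead and therefore loses → W
n=1: only reaches 0(W), which is W → L
n=2: reaches L-position 1 → W
n=3: only reaches 2(W), 0(W), all W → L
n=4: reaches L-position 3 → W
n=5: only reaches 4(W), 2(W), all W → L
n=6: reaches L-position 5 → W
n=7: reaches L-position 1 → W
n=8: reaches L-position 5 → W
n=9: reaches L-position 3 → W
From 9, the L positions reachable in one move are: 3.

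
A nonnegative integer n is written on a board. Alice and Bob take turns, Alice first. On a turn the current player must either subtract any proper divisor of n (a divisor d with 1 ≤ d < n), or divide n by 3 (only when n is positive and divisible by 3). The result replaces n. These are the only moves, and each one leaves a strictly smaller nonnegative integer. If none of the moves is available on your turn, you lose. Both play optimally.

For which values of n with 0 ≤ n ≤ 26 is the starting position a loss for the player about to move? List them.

Compute win/loss labels from the base case upward. A position with no move is L. Any other position is W if it can reach an L in one move, else L.
n=0: no move → L
n=1: no move → L
n=2: →1(L), so W
n=3: →1(L), so W
n=4: →2(W), 3(W) — all W, so L
n=5: →4(L), so W
n=6: →4(L), so W
n=7: →6(W) only, which is W, so L
n=8: →4(L), so W
n=9: →3(W), 6(W), 8(W) — all W, so L
n=10: →9(L), so W
n=11: →10(W) only, which is W, so L
n=12: →4(L), so W
n=13: →12(W) only, which is W, so L
n=14: →7(L), so W
n=15: →5(W), 10(W), 12(W), 14(W) — all W, so L
n=16: →15(L), so W
n=17: →16(W) only, which is W, so L
n=18: →9(L), so W
n=19: →18(W) only, which is W, so L
n=20: →15(L), so W
n=21: →7(L), so W
n=22: →11(L), so W
n=23: →22(W) only, which is W, so L
n=24: →23(L), so W
n=25: →20(W), 24(W) — all W, so L
n=26: →13(L), so W
Reading off the rows marked L gives the requested list; there are 12 such values of n.

0, 1, 4, 7, 9, 11, 13, 15, 17, 19, 23, 25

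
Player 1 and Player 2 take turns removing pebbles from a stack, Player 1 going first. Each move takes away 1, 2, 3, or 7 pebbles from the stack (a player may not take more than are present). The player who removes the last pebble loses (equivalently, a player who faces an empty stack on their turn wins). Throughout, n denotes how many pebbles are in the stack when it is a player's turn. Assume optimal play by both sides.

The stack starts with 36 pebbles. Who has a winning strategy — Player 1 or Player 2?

Player 1 wins.

Work bottom-up. With no move the player to move wins. Otherwise the position is W if at least one move leads to an L position for the opponent, and L if every move leads to a W.
n=0: no move; the opponent has just taken the last pebble and therefore loses → W
n=1: L (sole option 0(W) is W)
n=2: W (go to 1, an L position)
n=3: W (go to 1, an L position)
n=4: W (go to 1, an L position)
n=5: L (options 4(W), 3(W), 2(W) are all W)
n=6: W (go to 5, an L position)
n=7: W (go to 5, an L position)
n=8: W (go to 5, an L position)
n=9: L (options 8(W), 7(W), 6(W), 2(W) are all W)
n=10: W (go to 9, an L position)
n=11: W (go to 9, an L position)
n=12: W (go to 9, an L position)
n=13: L (options 12(W), 11(W), 10(W), 6(W) are all W)
n=14: W (go to 13, an L position)
n=15: W (go to 13, an L position)
n=16: W (go to 13, an L position)
n=17: L (options 16(W), 15(W), 14(W), 10(W) are all W)
n=18: W (go to 17, an L position)
n=19: W (go to 17, an L position)
n=20: W (go to 17, an L position)
n=21: L (options 20(W), 19(W), 18(W), 14(W) are all W)
n=22: W (go to 21, an L position)
n=23: W (go to 21, an L position)
n=24: W (go to 21, an L position)
n=25: L (options 24(W), 23(W), 22(W), 18(W) are all W)
n=26: W (go to 25, an L position)
n=27: W (go to 25, an L position)
n=28: W (go to 25, an L position)
n=29: L (options 28(W), 27(W), 26(W), 22(W) are all W)
n=30: W (go to 29, an L position)
n=31: W (go to 29, an L position)
n=32: W (go to 29, an L position)
n=33: L (options 32(W), 31(W), 30(W), 26(W) are all W)
n=34: W (go to 33, an L position)
n=35: W (go to 33, an L position)
n=36: W (go to 33, an L position)
The starting position 36 is W: Player 1 should remove 3, leaving 33, handing over an L position.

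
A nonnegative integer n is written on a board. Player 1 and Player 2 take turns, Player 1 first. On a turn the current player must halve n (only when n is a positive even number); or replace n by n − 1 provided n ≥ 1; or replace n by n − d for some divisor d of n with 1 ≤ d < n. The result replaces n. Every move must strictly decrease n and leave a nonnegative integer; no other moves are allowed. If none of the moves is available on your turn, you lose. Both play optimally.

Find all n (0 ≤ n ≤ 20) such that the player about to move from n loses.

Work bottom-up. With no move the player to move loses. Otherwise the position is W if at least one move leads to an L position for the opponent, and L if every move leads to a W.
n=0: no move → L
n=1: reaches L-position 0 → W
n=2: only reaches 1(W), which is W → L
n=3: reaches L-position 2 → W
n=4: reaches L-position 2 → W
n=5: only reaches 4(W), which is W → L
n=6: reaches L-position 5 → W
n=7: only reaches 6(W), which is W → L
n=8: reaches L-position 7 → W
n=9: only reaches 6(W), 8(W), all W → L
n=10: reaches L-position 5 → W
n=11: only reaches 10(W), which is W → L
n=12: reaches L-position 9 → W
n=13: only reaches 12(W), which is W → L
n=14: reaches L-position 7 → W
n=15: only reaches 10(W), 12(W), 14(W), all W → L
n=16: reaches L-position 15 → W
n=17: only reaches 16(W), which is W → L
n=18: reaches L-position 9 → W
n=19: only reaches 18(W), which is W → L
n=20: reaches L-position 15 → W
The losing starting values of n are exactly the entries labelled L in this table (10 of them).

0, 2, 5, 7, 9, 11, 13, 15, 17, 19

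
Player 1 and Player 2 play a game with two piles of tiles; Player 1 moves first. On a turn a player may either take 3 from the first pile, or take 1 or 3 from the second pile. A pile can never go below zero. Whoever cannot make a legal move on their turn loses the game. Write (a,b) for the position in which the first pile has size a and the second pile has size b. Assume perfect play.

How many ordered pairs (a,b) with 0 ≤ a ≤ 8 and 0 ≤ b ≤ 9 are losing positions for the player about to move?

45

Use the standard recursion: the mover loses at a terminal position; elsewhere, the mover wins exactly when some move hands the opponent an L position.
Every move lowers a or b (never raises either), so fill the grid row by row in increasing a, and left to right within a row: each cell's successors are then already labelled.
      b=0  b=1  b=2  b=3  b=4  b=5  b=6  b=7  b=8  b=9
a=0:    L    W    L    W    L    W    L    W    L    W
a=1:    L    W    L    W    L    W    L    W    L    W
a=2:    L    W    L    W    L    W    L    W    L    W
a=3:    W    L    W    L    W    L    W    L    W    L
a=4:    W    L    W    L    W    L    W    L    W    L
a=5:    W    L    W    L    W    L    W    L    W    L
a=6:    L    W    L    W    L    W    L    W    L    W
a=7:    L    W    L    W    L    W    L    W    L    W
a=8:    L    W    L    W    L    W    L    W    L    W
Cells with no legal move (terminal, hence L): (0,0), (1,0), (2,0).
The remaining L cells, each justified by listing all of its moves:
(0,2): only reaches (0,1)(W), which is W → L
(0,4): only reaches (0,3)(W), (0,1)(W), all W → L
(0,6): only reaches (0,5)(W), (0,3)(W), all W → L
(0,8): only reaches (0,7)(W), (0,5)(W), all W → L
(1,2): only reaches (1,1)(W), which is W → L
(1,4): only reaches (1,3)(W), (1,1)(W), all W → L
(1,6): only reaches (1,5)(W), (1,3)(W), all W → L
(1,8): only reaches (1,7)(W), (1,5)(W), all W → L
(2,2): only reaches (2,1)(W), which is W → L
(2,4): only reaches (2,3)(W), (2,1)(W), all W → L
(2,6): only reaches (2,5)(W), (2,3)(W), all W → L
(2,8): only reaches (2,7)(W), (2,5)(W), all W → L
(3,1): only reaches (0,1)(W), (3,0)(W), all W → L
(3,3): only reaches (0,3)(W), (3,2)(W), (3,0)(W), all W → L
(3,5): only reaches (0,5)(W), (3,4)(W), (3,2)(W), all W → L
(3,7): only reaches (0,7)(W), (3,6)(W), (3,4)(W), all W → L
(3,9): only reaches (0,9)(W), (3,8)(W), (3,6)(W), all W → L
(4,1): only reaches (1,1)(W), (4,0)(W), all W → L
(4,3): only reaches (1,3)(W), (4,2)(W), (4,0)(W), all W → L
(4,5): only reaches (1,5)(W), (4,4)(W), (4,2)(W), all W → L
(4,7): only reaches (1,7)(W), (4,6)(W), (4,4)(W), all W → L
(4,9): only reaches (1,9)(W), (4,8)(W), (4,6)(W), all W → L
(5,1): only reaches (2,1)(W), (5,0)(W), all W → L
(5,3): only reaches (2,3)(W), (5,2)(W), (5,0)(W), all W → L
(5,5): only reaches (2,5)(W), (5,4)(W), (5,2)(W), all W → L
(5,7): only reaches (2,7)(W), (5,6)(W), (5,4)(W), all W → L
(5,9): only reaches (2,9)(W), (5,8)(W), (5,6)(W), all W → L
(6,0): only reaches (3,0)(W), which is W → L
(6,2): only reaches (3,2)(W), (6,1)(W), all W → L
(6,4): only reaches (3,4)(W), (6,3)(W), (6,1)(W), all W → L
(6,6): only reaches (3,6)(W), (6,5)(W), (6,3)(W), all W → L
(6,8): only reaches (3,8)(W), (6,7)(W), (6,5)(W), all W → L
(7,0): only reaches (4,0)(W), which is W → L
(7,2): only reaches (4,2)(W), (7,1)(W), all W → L
(7,4): only reaches (4,4)(W), (7,3)(W), (7,1)(W), all W → L
(7,6): only reaches (4,6)(W), (7,5)(W), (7,3)(W), all W → L
(7,8): only reaches (4,8)(W), (7,7)(W), (7,5)(W), all W → L
(8,0): only reaches (5,0)(W), which is W → L
(8,2): only reaches (5,2)(W), (8,1)(W), all W → L
(8,4): only reaches (5,4)(W), (8,3)(W), (8,1)(W), all W → L
(8,6): only reaches (5,6)(W), (8,5)(W), (8,3)(W), all W → L
(8,8): only reaches (5,8)(W), (8,7)(W), (8,5)(W), all W → L
Every other cell has at least one move into one of the L cells above, so it is W.
L cells per row: a=0: 5, a=1: 5, a=2: 5, a=3: 5, a=4: 5, a=5: 5, a=6: 5, a=7: 5, a=8: 5; total 45.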